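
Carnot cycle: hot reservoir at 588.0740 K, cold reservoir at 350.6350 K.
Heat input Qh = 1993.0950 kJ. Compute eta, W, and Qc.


eta = 1 - 350.6350/588.0740 = 0.4038
W = 0.4038 * 1993.0950 = 804.7261 kJ
Qc = 1993.0950 - 804.7261 = 1188.3689 kJ

eta = 40.3757%, W = 804.7261 kJ, Qc = 1188.3689 kJ


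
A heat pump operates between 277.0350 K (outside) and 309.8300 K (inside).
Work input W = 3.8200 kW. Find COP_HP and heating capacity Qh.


COP = 309.8300 / 32.7950 = 9.4475
Qh = 9.4475 * 3.8200 = 36.0894 kW

COP = 9.4475, Qh = 36.0894 kW


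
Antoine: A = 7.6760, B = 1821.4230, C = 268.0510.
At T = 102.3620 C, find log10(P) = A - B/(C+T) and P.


C+T = 370.4130
B/(C+T) = 4.9173
log10(P) = 7.6760 - 4.9173 = 2.7587
P = 10^2.7587 = 573.7516 mmHg

573.7516 mmHg


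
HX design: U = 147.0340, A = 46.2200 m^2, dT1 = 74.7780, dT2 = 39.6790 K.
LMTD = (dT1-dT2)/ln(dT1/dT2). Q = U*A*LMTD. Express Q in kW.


LMTD = 55.3873 K
Q = 147.0340 * 46.2200 * 55.3873 = 376406.9408 W = 376.4069 kW

376.4069 kW


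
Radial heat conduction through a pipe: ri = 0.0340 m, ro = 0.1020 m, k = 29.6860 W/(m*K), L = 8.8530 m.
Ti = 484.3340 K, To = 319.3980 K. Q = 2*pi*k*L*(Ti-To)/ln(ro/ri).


dT = 164.9360 K
ln(ro/ri) = 1.0986
Q = 2*pi*29.6860*8.8530*164.9360 / 1.0986 = 247909.4153 W

247909.4153 W


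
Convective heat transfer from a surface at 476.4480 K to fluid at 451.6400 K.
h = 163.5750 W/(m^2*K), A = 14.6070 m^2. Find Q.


dT = 24.8080 K
Q = 163.5750 * 14.6070 * 24.8080 = 59274.7473 W

59274.7473 W


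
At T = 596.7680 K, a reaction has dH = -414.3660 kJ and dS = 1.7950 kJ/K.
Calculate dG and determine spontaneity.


T*dS = 596.7680 * 1.7950 = 1071.1986 kJ
dG = -414.3660 - 1071.1986 = -1485.5646 kJ (spontaneous)

dG = -1485.5646 kJ, spontaneous


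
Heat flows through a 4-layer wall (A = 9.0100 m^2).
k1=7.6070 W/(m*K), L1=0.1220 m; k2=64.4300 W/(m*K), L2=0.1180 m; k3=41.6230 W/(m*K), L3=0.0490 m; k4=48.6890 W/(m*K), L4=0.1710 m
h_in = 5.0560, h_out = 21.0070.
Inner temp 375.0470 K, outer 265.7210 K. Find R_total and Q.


R_conv_in = 1/(5.0560*9.0100) = 0.0220
R_1 = 0.1220/(7.6070*9.0100) = 0.0018
R_2 = 0.1180/(64.4300*9.0100) = 0.0002
R_3 = 0.0490/(41.6230*9.0100) = 0.0001
R_4 = 0.1710/(48.6890*9.0100) = 0.0004
R_conv_out = 1/(21.0070*9.0100) = 0.0053
R_total = 0.0297 K/W
Q = 109.3260 / 0.0297 = 3676.2071 W

R_total = 0.0297 K/W, Q = 3676.2071 W


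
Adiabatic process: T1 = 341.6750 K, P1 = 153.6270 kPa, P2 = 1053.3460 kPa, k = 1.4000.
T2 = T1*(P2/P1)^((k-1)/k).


(k-1)/k = 0.2857
(P2/P1)^exp = 1.7334
T2 = 341.6750 * 1.7334 = 592.2430 K

592.2430 K


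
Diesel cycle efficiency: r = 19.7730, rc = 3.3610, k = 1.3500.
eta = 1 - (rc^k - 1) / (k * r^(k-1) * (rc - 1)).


r^(k-1) = 2.8420
rc^k = 5.1373
eta = 0.5433 = 54.3271%

54.3271%


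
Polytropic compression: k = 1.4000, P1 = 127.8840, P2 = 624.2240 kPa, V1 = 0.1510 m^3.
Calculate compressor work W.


(k-1)/k = 0.2857
(P2/P1)^exp = 1.5730
W = 3.5000 * 127.8840 * 0.1510 * (1.5730 - 1) = 38.7253 kJ

38.7253 kJ


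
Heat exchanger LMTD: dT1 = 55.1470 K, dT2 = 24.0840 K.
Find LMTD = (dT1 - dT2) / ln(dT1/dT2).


dT1/dT2 = 2.2898
ln(dT1/dT2) = 0.8285
LMTD = 31.0630 / 0.8285 = 37.4951 K

37.4951 K


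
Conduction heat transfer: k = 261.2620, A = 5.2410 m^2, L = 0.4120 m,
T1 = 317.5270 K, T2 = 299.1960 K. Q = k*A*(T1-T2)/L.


dT = 18.3310 K
Q = 261.2620 * 5.2410 * 18.3310 / 0.4120 = 60922.7289 W

60922.7289 W


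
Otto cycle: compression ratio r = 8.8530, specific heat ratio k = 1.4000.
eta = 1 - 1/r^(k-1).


r^(k-1) = 2.3924
eta = 1 - 1/2.3924 = 0.5820 = 58.2012%

58.2012%


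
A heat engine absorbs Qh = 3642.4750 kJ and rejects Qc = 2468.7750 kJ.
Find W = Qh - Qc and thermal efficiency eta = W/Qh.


W = 3642.4750 - 2468.7750 = 1173.7000 kJ
eta = 1173.7000 / 3642.4750 = 0.3222 = 32.2226%

W = 1173.7000 kJ, eta = 32.2226%


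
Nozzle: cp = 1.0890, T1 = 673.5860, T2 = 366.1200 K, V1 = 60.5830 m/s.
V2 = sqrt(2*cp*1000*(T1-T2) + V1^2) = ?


dT = 307.4660 K
2*cp*1000*dT = 669660.9480
V1^2 = 3670.2999
V2 = sqrt(673331.2479) = 820.5676 m/s

820.5676 m/s


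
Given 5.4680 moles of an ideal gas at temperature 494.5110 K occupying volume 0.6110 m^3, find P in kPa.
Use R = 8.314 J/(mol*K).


P = nRT/V = 5.4680 * 8.314 * 494.5110 / 0.6110
= 22480.9408 / 0.6110 = 36793.6839 Pa = 36.7937 kPa

36.7937 kPa


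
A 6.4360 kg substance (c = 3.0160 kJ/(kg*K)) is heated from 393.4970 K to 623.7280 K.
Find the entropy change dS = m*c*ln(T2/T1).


T2/T1 = 1.5851
ln(T2/T1) = 0.4606
dS = 6.4360 * 3.0160 * 0.4606 = 8.9415 kJ/K

8.9415 kJ/K


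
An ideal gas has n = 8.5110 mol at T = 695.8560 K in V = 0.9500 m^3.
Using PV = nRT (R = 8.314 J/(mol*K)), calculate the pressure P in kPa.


P = nRT/V = 8.5110 * 8.314 * 695.8560 / 0.9500
= 49239.0865 / 0.9500 = 51830.6173 Pa = 51.8306 kPa

51.8306 kPa


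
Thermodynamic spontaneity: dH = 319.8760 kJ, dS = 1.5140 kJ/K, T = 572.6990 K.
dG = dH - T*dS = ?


T*dS = 572.6990 * 1.5140 = 867.0663 kJ
dG = 319.8760 - 867.0663 = -547.1903 kJ (spontaneous)

dG = -547.1903 kJ, spontaneous


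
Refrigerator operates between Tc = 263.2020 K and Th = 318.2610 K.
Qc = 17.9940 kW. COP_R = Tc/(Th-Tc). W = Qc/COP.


COP = 263.2020 / 55.0590 = 4.7804
W = 17.9940 / 4.7804 = 3.7641 kW

COP = 4.7804, W = 3.7641 kW


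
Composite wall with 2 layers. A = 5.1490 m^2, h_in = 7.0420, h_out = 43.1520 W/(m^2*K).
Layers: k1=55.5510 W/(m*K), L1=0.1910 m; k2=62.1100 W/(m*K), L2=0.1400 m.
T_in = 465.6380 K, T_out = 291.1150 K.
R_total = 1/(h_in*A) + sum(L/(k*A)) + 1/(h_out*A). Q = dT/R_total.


R_conv_in = 1/(7.0420*5.1490) = 0.0276
R_1 = 0.1910/(55.5510*5.1490) = 0.0007
R_2 = 0.1400/(62.1100*5.1490) = 0.0004
R_conv_out = 1/(43.1520*5.1490) = 0.0045
R_total = 0.0332 K/W
Q = 174.5230 / 0.0332 = 5259.0378 W

R_total = 0.0332 K/W, Q = 5259.0378 W


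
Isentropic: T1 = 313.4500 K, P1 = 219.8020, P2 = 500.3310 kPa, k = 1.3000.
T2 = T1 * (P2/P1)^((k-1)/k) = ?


(k-1)/k = 0.2308
(P2/P1)^exp = 1.2090
T2 = 313.4500 * 1.2090 = 378.9701 K

378.9701 K


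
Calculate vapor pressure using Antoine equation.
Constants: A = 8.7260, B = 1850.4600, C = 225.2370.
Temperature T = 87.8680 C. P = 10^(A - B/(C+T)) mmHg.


C+T = 313.1050
B/(C+T) = 5.9100
log10(P) = 8.7260 - 5.9100 = 2.8160
P = 10^2.8160 = 654.5907 mmHg

654.5907 mmHg


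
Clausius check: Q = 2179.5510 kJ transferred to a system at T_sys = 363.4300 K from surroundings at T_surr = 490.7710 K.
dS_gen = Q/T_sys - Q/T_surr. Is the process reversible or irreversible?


dS_sys = 2179.5510/363.4300 = 5.9972 kJ/K
dS_surr = -2179.5510/490.7710 = -4.4411 kJ/K
dS_gen = 5.9972 - 4.4411 = 1.5561 kJ/K (irreversible)

dS_gen = 1.5561 kJ/K, irreversible


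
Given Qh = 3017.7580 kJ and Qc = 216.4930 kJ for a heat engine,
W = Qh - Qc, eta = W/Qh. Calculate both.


W = 3017.7580 - 216.4930 = 2801.2650 kJ
eta = 2801.2650 / 3017.7580 = 0.9283 = 92.8260%

W = 2801.2650 kJ, eta = 92.8260%


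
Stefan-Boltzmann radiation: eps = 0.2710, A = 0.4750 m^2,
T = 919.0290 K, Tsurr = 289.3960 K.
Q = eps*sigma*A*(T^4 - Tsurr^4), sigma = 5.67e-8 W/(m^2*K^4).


T^4 = 7.1337e+11
Tsurr^4 = 7.0141e+09
Q = 0.2710 * 5.67e-8 * 0.4750 * 7.0636e+11 = 5155.5096 W

5155.5096 W


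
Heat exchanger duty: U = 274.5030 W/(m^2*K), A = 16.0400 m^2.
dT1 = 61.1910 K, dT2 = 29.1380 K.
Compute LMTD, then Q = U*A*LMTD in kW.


LMTD = 43.2006 K
Q = 274.5030 * 16.0400 * 43.2006 = 190213.5417 W = 190.2135 kW

190.2135 kW


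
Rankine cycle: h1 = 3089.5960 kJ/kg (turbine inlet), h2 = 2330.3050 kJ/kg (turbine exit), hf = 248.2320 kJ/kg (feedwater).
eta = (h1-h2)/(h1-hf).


W = 759.2910 kJ/kg
Q_in = 2841.3640 kJ/kg
eta = 0.2672 = 26.7228%

eta = 26.7228%


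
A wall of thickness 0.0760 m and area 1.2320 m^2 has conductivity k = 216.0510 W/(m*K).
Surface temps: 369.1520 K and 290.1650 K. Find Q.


dT = 78.9870 K
Q = 216.0510 * 1.2320 * 78.9870 / 0.0760 = 276636.2034 W

276636.2034 W


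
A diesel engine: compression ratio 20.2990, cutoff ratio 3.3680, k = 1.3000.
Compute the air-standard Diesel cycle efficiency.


r^(k-1) = 2.4674
rc^k = 4.8482
eta = 0.4934 = 49.3366%

49.3366%


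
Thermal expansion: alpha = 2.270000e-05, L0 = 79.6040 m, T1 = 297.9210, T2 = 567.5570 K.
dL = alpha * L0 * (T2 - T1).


dT = 269.6360 K
dL = 2.270000e-05 * 79.6040 * 269.6360 = 0.487235 m
L_final = 80.091235 m

dL = 0.487235 m


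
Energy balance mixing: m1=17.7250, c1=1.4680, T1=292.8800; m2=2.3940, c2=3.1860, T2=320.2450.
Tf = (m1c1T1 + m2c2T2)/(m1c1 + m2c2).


num = 10063.4250
den = 33.6476
Tf = 299.0831 K

299.0831 K


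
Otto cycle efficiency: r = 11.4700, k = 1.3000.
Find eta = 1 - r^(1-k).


r^(k-1) = 2.0791
eta = 1 - 1/2.0791 = 0.5190 = 51.9016%

51.9016%


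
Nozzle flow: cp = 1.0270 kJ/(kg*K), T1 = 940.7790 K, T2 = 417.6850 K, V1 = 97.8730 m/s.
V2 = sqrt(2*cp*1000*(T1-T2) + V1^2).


dT = 523.0940 K
2*cp*1000*dT = 1074435.0760
V1^2 = 9579.1241
V2 = sqrt(1084014.2001) = 1041.1600 m/s

1041.1600 m/s


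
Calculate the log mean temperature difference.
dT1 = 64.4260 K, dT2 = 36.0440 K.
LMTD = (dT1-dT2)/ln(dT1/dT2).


dT1/dT2 = 1.7874
ln(dT1/dT2) = 0.5808
LMTD = 28.3820 / 0.5808 = 48.8690 K

48.8690 K


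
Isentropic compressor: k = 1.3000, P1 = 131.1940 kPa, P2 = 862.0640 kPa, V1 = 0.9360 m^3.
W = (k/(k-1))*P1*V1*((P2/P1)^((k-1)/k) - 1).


(k-1)/k = 0.2308
(P2/P1)^exp = 1.5441
W = 4.3333 * 131.1940 * 0.9360 * (1.5441 - 1) = 289.5420 kJ

289.5420 kJ


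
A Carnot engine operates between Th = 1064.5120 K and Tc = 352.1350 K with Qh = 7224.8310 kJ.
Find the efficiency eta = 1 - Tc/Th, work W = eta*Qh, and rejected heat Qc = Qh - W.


eta = 1 - 352.1350/1064.5120 = 0.6692
W = 0.6692 * 7224.8310 = 4834.8947 kJ
Qc = 7224.8310 - 4834.8947 = 2389.9363 kJ

eta = 66.9205%, W = 4834.8947 kJ, Qc = 2389.9363 kJ


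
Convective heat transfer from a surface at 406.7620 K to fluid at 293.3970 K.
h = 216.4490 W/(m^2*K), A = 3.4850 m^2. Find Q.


dT = 113.3650 K
Q = 216.4490 * 3.4850 * 113.3650 = 85514.0270 W

85514.0270 W


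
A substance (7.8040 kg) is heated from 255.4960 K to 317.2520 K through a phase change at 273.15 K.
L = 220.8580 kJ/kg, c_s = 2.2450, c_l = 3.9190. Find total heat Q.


Q1 (sensible, solid) = 7.8040 * 2.2450 * 17.6540 = 309.2977 kJ
Q2 (latent) = 7.8040 * 220.8580 = 1723.5758 kJ
Q3 (sensible, liquid) = 7.8040 * 3.9190 * 44.1020 = 1348.8101 kJ
Q_total = 3381.6837 kJ

3381.6837 kJ


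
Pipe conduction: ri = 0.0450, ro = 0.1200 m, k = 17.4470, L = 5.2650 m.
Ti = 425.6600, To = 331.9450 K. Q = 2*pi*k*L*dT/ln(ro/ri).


dT = 93.7150 K
ln(ro/ri) = 0.9808
Q = 2*pi*17.4470*5.2650*93.7150 / 0.9808 = 55146.0873 W

55146.0873 W


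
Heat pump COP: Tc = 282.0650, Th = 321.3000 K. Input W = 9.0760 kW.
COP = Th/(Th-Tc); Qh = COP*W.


COP = 321.3000 / 39.2350 = 8.1891
Qh = 8.1891 * 9.0760 = 74.3244 kW

COP = 8.1891, Qh = 74.3244 kW


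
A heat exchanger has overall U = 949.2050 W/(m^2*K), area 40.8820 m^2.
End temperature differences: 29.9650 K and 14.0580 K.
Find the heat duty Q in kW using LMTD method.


LMTD = 21.0177 K
Q = 949.2050 * 40.8820 * 21.0177 = 815600.0999 W = 815.6001 kW

815.6001 kW


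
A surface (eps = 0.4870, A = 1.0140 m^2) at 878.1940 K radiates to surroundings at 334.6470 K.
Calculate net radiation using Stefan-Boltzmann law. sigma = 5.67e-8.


T^4 = 5.9479e+11
Tsurr^4 = 1.2541e+10
Q = 0.4870 * 5.67e-8 * 1.0140 * 5.8225e+11 = 16302.5881 W

16302.5881 W


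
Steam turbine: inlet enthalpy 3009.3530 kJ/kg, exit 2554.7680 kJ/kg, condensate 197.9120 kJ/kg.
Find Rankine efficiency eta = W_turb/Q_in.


W = 454.5850 kJ/kg
Q_in = 2811.4410 kJ/kg
eta = 0.1617 = 16.1691%

eta = 16.1691%


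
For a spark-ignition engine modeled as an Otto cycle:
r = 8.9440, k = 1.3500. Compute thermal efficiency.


r^(k-1) = 2.1530
eta = 1 - 1/2.1530 = 0.5355 = 53.5523%

53.5523%


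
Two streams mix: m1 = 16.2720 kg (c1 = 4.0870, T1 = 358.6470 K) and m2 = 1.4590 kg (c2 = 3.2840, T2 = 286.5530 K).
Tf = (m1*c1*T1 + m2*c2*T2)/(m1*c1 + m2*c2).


num = 25224.3170
den = 71.2950
Tf = 353.8019 K

353.8019 K


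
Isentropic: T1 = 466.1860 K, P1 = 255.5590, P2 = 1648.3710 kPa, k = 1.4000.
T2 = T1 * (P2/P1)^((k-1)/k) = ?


(k-1)/k = 0.2857
(P2/P1)^exp = 1.7034
T2 = 466.1860 * 1.7034 = 794.0780 K

794.0780 K


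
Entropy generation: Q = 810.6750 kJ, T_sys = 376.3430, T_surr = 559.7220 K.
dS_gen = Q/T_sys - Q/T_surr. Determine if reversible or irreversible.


dS_sys = 810.6750/376.3430 = 2.1541 kJ/K
dS_surr = -810.6750/559.7220 = -1.4484 kJ/K
dS_gen = 2.1541 - 1.4484 = 0.7057 kJ/K (irreversible)

dS_gen = 0.7057 kJ/K, irreversible


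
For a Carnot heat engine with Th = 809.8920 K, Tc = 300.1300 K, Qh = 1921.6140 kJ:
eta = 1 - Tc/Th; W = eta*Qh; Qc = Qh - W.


eta = 1 - 300.1300/809.8920 = 0.6294
W = 0.6294 * 1921.6140 = 1209.5018 kJ
Qc = 1921.6140 - 1209.5018 = 712.1122 kJ

eta = 62.9420%, W = 1209.5018 kJ, Qc = 712.1122 kJ


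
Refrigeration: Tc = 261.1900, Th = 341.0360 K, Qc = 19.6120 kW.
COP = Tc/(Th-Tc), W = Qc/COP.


COP = 261.1900 / 79.8460 = 3.2712
W = 19.6120 / 3.2712 = 5.9954 kW

COP = 3.2712, W = 5.9954 kW


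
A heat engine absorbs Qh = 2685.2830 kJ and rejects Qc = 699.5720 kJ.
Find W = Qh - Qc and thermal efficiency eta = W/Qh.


W = 2685.2830 - 699.5720 = 1985.7110 kJ
eta = 1985.7110 / 2685.2830 = 0.7395 = 73.9479%

W = 1985.7110 kJ, eta = 73.9479%


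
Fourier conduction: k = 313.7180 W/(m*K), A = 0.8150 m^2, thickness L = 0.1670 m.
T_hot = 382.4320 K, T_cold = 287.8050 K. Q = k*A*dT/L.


dT = 94.6270 K
Q = 313.7180 * 0.8150 * 94.6270 / 0.1670 = 144875.7332 W

144875.7332 W


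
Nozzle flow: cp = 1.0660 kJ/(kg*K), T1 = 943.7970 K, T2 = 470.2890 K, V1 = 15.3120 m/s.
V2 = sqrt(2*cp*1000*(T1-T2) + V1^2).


dT = 473.5080 K
2*cp*1000*dT = 1009519.0560
V1^2 = 234.4573
V2 = sqrt(1009753.5133) = 1004.8649 m/s

1004.8649 m/s


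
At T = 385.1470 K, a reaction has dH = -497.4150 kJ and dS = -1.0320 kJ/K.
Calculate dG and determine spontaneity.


T*dS = 385.1470 * -1.0320 = -397.4717 kJ
dG = -497.4150 + 397.4717 = -99.9433 kJ (spontaneous)

dG = -99.9433 kJ, spontaneous


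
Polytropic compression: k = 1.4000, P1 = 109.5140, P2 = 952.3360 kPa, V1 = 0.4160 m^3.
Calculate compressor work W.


(k-1)/k = 0.2857
(P2/P1)^exp = 1.8551
W = 3.5000 * 109.5140 * 0.4160 * (1.8551 - 1) = 136.3545 kJ

136.3545 kJ


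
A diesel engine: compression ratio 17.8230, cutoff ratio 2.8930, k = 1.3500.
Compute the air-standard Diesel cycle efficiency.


r^(k-1) = 2.7406
rc^k = 4.1959
eta = 0.5437 = 54.3691%

54.3691%


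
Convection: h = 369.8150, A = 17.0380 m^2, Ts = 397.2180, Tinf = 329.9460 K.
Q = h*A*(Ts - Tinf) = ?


dT = 67.2720 K
Q = 369.8150 * 17.0380 * 67.2720 = 423874.6810 W

423874.6810 W


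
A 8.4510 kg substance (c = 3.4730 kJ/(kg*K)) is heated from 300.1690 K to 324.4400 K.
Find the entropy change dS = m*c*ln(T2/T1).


T2/T1 = 1.0809
ln(T2/T1) = 0.0778
dS = 8.4510 * 3.4730 * 0.0778 = 2.2821 kJ/K

2.2821 kJ/K


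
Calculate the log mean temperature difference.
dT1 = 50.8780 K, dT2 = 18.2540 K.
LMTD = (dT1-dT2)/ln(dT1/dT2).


dT1/dT2 = 2.7872
ln(dT1/dT2) = 1.0250
LMTD = 32.6240 / 1.0250 = 31.8269 K

31.8269 K


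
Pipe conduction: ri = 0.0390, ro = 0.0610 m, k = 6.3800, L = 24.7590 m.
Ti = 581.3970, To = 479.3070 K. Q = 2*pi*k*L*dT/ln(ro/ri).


dT = 102.0900 K
ln(ro/ri) = 0.4473
Q = 2*pi*6.3800*24.7590*102.0900 / 0.4473 = 226519.7585 W

226519.7585 W


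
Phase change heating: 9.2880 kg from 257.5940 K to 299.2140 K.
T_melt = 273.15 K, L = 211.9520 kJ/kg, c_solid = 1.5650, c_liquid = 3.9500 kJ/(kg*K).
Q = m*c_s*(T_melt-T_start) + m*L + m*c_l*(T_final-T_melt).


Q1 (sensible, solid) = 9.2880 * 1.5650 * 15.5560 = 226.1177 kJ
Q2 (latent) = 9.2880 * 211.9520 = 1968.6102 kJ
Q3 (sensible, liquid) = 9.2880 * 3.9500 * 26.0640 = 956.2256 kJ
Q_total = 3150.9534 kJ

3150.9534 kJ


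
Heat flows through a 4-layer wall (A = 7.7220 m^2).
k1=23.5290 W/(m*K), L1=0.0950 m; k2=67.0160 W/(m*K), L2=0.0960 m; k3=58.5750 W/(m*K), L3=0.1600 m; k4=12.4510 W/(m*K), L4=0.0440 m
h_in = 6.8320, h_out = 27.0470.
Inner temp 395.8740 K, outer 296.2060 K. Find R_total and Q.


R_conv_in = 1/(6.8320*7.7220) = 0.0190
R_1 = 0.0950/(23.5290*7.7220) = 0.0005
R_2 = 0.0960/(67.0160*7.7220) = 0.0002
R_3 = 0.1600/(58.5750*7.7220) = 0.0004
R_4 = 0.0440/(12.4510*7.7220) = 0.0005
R_conv_out = 1/(27.0470*7.7220) = 0.0048
R_total = 0.0253 K/W
Q = 99.6680 / 0.0253 = 3945.2715 W

R_total = 0.0253 K/W, Q = 3945.2715 W


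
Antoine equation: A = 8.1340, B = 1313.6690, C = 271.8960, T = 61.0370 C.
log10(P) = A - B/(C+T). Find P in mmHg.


C+T = 332.9330
B/(C+T) = 3.9457
log10(P) = 8.1340 - 3.9457 = 4.1883
P = 10^4.1883 = 15426.0296 mmHg

15426.0296 mmHg


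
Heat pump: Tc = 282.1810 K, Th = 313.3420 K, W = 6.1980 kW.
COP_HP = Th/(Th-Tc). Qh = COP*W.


COP = 313.3420 / 31.1610 = 10.0556
Qh = 10.0556 * 6.1980 = 62.3245 kW

COP = 10.0556, Qh = 62.3245 kW


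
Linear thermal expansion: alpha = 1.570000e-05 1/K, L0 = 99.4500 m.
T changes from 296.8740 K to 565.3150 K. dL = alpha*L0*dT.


dT = 268.4410 K
dL = 1.570000e-05 * 99.4500 * 268.4410 = 0.419134 m
L_final = 99.869134 m

dL = 0.419134 m


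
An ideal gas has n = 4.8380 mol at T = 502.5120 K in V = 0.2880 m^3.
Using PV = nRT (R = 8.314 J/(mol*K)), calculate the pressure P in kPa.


P = nRT/V = 4.8380 * 8.314 * 502.5120 / 0.2880
= 20212.6065 / 0.2880 = 70182.6615 Pa = 70.1827 kPa

70.1827 kPa


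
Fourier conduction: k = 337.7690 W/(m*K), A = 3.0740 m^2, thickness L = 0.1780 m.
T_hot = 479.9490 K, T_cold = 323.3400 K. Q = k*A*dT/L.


dT = 156.6090 K
Q = 337.7690 * 3.0740 * 156.6090 / 0.1780 = 913524.8494 W

913524.8494 W


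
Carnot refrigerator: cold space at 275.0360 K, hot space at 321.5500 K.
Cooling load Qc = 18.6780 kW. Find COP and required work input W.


COP = 275.0360 / 46.5140 = 5.9130
W = 18.6780 / 5.9130 = 3.1588 kW

COP = 5.9130, W = 3.1588 kW


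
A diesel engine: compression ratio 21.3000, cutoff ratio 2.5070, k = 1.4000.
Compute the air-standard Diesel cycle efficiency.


r^(k-1) = 3.3990
rc^k = 3.6209
eta = 0.6345 = 63.4526%

63.4526%


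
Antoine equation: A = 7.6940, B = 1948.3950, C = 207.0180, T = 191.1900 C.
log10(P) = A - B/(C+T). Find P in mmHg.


C+T = 398.2080
B/(C+T) = 4.8929
log10(P) = 7.6940 - 4.8929 = 2.8011
P = 10^2.8011 = 632.5462 mmHg

632.5462 mmHg


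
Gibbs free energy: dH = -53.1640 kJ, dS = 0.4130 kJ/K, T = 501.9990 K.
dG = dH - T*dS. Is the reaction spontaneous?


T*dS = 501.9990 * 0.4130 = 207.3256 kJ
dG = -53.1640 - 207.3256 = -260.4896 kJ (spontaneous)

dG = -260.4896 kJ, spontaneous


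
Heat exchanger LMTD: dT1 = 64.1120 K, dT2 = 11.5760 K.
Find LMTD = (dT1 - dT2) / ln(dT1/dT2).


dT1/dT2 = 5.5384
ln(dT1/dT2) = 1.7117
LMTD = 52.5360 / 1.7117 = 30.6923 K

30.6923 K


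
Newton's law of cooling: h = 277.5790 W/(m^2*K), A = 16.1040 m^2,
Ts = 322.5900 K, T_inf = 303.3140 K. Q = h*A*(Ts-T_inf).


dT = 19.2760 K
Q = 277.5790 * 16.1040 * 19.2760 = 86166.2686 W

86166.2686 W


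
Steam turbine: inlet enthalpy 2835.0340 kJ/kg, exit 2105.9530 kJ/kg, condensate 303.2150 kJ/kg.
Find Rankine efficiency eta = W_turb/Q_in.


W = 729.0810 kJ/kg
Q_in = 2531.8190 kJ/kg
eta = 0.2880 = 28.7967%

eta = 28.7967%


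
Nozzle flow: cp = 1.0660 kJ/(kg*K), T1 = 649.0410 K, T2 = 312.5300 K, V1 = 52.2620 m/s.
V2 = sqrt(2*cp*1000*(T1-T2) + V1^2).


dT = 336.5110 K
2*cp*1000*dT = 717441.4520
V1^2 = 2731.3166
V2 = sqrt(720172.7686) = 848.6299 m/s

848.6299 m/s


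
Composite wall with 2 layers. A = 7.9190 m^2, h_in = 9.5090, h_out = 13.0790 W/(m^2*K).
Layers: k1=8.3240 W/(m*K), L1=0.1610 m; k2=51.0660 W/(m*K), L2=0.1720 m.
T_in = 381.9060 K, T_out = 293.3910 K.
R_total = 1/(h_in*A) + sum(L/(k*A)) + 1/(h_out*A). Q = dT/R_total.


R_conv_in = 1/(9.5090*7.9190) = 0.0133
R_1 = 0.1610/(8.3240*7.9190) = 0.0024
R_2 = 0.1720/(51.0660*7.9190) = 0.0004
R_conv_out = 1/(13.0790*7.9190) = 0.0097
R_total = 0.0258 K/W
Q = 88.5150 / 0.0258 = 3430.4508 W

R_total = 0.0258 K/W, Q = 3430.4508 W


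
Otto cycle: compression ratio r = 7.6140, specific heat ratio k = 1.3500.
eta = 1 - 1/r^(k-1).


r^(k-1) = 2.0350
eta = 1 - 1/2.0350 = 0.5086 = 50.8600%

50.8600%


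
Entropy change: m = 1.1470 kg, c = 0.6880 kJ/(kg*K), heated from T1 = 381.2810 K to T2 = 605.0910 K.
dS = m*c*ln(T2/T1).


T2/T1 = 1.5870
ln(T2/T1) = 0.4618
dS = 1.1470 * 0.6880 * 0.4618 = 0.3645 kJ/K

0.3645 kJ/K


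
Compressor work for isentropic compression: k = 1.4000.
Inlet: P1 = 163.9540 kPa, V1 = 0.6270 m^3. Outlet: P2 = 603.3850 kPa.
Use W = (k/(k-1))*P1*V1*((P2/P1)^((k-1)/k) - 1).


(k-1)/k = 0.2857
(P2/P1)^exp = 1.4510
W = 3.5000 * 163.9540 * 0.6270 * (1.4510 - 1) = 162.2810 kJ

162.2810 kJ


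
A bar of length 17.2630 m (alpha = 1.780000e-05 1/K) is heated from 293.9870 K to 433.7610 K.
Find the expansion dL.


dT = 139.7740 K
dL = 1.780000e-05 * 17.2630 * 139.7740 = 0.042950 m
L_final = 17.305950 m

dL = 0.042950 m


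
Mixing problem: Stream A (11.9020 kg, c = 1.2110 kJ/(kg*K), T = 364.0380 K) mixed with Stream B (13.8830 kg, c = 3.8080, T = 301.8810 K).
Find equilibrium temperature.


num = 21206.3779
den = 67.2798
Tf = 315.1969 K

315.1969 K


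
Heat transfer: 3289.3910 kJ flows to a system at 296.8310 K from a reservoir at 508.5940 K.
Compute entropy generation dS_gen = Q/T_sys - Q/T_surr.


dS_sys = 3289.3910/296.8310 = 11.0817 kJ/K
dS_surr = -3289.3910/508.5940 = -6.4676 kJ/K
dS_gen = 11.0817 - 6.4676 = 4.6141 kJ/K (irreversible)

dS_gen = 4.6141 kJ/K, irreversible


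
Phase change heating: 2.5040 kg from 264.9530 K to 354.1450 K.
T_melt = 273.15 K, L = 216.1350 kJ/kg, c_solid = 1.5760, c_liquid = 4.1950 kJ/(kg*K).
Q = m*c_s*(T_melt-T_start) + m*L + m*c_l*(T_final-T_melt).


Q1 (sensible, solid) = 2.5040 * 1.5760 * 8.1970 = 32.3479 kJ
Q2 (latent) = 2.5040 * 216.1350 = 541.2020 kJ
Q3 (sensible, liquid) = 2.5040 * 4.1950 * 80.9950 = 850.7942 kJ
Q_total = 1424.3441 kJ

1424.3441 kJ


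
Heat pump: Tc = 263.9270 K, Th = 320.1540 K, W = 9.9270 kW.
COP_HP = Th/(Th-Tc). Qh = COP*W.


COP = 320.1540 / 56.2270 = 5.6940
Qh = 5.6940 * 9.9270 = 56.5239 kW

COP = 5.6940, Qh = 56.5239 kW


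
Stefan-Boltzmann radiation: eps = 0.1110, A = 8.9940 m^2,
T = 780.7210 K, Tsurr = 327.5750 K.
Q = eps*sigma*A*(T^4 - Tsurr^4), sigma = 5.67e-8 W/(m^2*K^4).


T^4 = 3.7152e+11
Tsurr^4 = 1.1514e+10
Q = 0.1110 * 5.67e-8 * 8.9940 * 3.6001e+11 = 20378.3685 W

20378.3685 W


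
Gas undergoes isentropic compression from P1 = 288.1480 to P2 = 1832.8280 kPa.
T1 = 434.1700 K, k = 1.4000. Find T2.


(k-1)/k = 0.2857
(P2/P1)^exp = 1.6966
T2 = 434.1700 * 1.6966 = 736.6022 K

736.6022 K


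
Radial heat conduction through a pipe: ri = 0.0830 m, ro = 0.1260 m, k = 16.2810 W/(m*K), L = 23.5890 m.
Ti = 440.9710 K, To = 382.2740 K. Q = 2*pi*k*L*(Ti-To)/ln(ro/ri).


dT = 58.6970 K
ln(ro/ri) = 0.4174
Q = 2*pi*16.2810*23.5890*58.6970 / 0.4174 = 339305.5526 W

339305.5526 W


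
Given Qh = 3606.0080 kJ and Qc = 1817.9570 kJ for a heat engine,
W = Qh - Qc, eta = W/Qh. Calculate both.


W = 3606.0080 - 1817.9570 = 1788.0510 kJ
eta = 1788.0510 / 3606.0080 = 0.4959 = 49.5853%

W = 1788.0510 kJ, eta = 49.5853%


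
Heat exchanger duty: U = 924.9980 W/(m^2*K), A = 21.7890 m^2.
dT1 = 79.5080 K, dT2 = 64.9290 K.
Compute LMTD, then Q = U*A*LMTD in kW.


LMTD = 71.9726 K
Q = 924.9980 * 21.7890 * 71.9726 = 1450591.4294 W = 1450.5914 kW

1450.5914 kW


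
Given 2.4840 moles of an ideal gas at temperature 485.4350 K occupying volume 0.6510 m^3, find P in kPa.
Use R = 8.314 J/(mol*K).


P = nRT/V = 2.4840 * 8.314 * 485.4350 / 0.6510
= 10025.1920 / 0.6510 = 15399.6804 Pa = 15.3997 kPa

15.3997 kPa


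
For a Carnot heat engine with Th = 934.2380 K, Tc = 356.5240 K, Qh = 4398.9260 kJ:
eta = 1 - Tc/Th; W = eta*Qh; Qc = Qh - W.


eta = 1 - 356.5240/934.2380 = 0.6184
W = 0.6184 * 4398.9260 = 2720.2074 kJ
Qc = 4398.9260 - 2720.2074 = 1678.7186 kJ

eta = 61.8380%, W = 2720.2074 kJ, Qc = 1678.7186 kJ


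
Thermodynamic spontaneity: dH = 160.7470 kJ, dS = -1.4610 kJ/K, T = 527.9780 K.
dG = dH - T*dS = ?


T*dS = 527.9780 * -1.4610 = -771.3759 kJ
dG = 160.7470 + 771.3759 = 932.1229 kJ (non-spontaneous)

dG = 932.1229 kJ, non-spontaneous


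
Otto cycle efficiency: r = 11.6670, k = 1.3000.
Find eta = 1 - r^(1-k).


r^(k-1) = 2.0897
eta = 1 - 1/2.0897 = 0.5215 = 52.1467%

52.1467%


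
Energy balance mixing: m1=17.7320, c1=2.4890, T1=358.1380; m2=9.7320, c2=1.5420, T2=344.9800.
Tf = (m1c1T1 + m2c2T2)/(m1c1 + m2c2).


num = 20983.4286
den = 59.1417
Tf = 354.7993 K

354.7993 K


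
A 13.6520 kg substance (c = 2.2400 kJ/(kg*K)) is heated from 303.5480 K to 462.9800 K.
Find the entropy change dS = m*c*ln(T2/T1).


T2/T1 = 1.5252
ln(T2/T1) = 0.4221
dS = 13.6520 * 2.2400 * 0.4221 = 12.9094 kJ/K

12.9094 kJ/K


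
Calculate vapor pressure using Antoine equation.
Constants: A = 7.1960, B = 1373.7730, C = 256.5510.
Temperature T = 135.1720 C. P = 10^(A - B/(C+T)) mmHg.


C+T = 391.7230
B/(C+T) = 3.5070
log10(P) = 7.1960 - 3.5070 = 3.6890
P = 10^3.6890 = 4886.5110 mmHg

4886.5110 mmHg


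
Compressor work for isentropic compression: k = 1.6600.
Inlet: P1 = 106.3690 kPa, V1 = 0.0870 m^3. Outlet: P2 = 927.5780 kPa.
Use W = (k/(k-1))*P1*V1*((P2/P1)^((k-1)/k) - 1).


(k-1)/k = 0.3976
(P2/P1)^exp = 2.3656
W = 2.5152 * 106.3690 * 0.0870 * (2.3656 - 1) = 31.7858 kJ

31.7858 kJ


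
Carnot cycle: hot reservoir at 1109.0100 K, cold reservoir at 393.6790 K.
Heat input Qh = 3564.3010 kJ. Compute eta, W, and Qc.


eta = 1 - 393.6790/1109.0100 = 0.6450
W = 0.6450 * 3564.3010 = 2299.0370 kJ
Qc = 3564.3010 - 2299.0370 = 1265.2640 kJ

eta = 64.5018%, W = 2299.0370 kJ, Qc = 1265.2640 kJ


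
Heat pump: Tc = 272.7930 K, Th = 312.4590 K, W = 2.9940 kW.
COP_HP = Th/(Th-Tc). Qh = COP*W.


COP = 312.4590 / 39.6660 = 7.8773
Qh = 7.8773 * 2.9940 = 23.5845 kW

COP = 7.8773, Qh = 23.5845 kW


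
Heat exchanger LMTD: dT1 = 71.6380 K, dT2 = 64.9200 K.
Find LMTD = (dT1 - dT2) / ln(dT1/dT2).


dT1/dT2 = 1.1035
ln(dT1/dT2) = 0.0985
LMTD = 6.7180 / 0.0985 = 68.2239 K

68.2239 K


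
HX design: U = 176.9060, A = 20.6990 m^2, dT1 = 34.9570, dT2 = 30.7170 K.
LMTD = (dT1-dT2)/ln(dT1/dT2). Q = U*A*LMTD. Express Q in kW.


LMTD = 32.7913 K
Q = 176.9060 * 20.6990 * 32.7913 = 120074.5324 W = 120.0745 kW

120.0745 kW


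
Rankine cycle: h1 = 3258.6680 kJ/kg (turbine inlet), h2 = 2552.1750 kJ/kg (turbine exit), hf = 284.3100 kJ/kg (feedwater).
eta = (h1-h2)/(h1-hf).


W = 706.4930 kJ/kg
Q_in = 2974.3580 kJ/kg
eta = 0.2375 = 23.7528%

eta = 23.7528%


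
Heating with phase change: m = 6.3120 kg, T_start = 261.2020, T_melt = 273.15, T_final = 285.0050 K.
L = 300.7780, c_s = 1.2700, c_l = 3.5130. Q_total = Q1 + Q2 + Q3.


Q1 (sensible, solid) = 6.3120 * 1.2700 * 11.9480 = 95.7780 kJ
Q2 (latent) = 6.3120 * 300.7780 = 1898.5107 kJ
Q3 (sensible, liquid) = 6.3120 * 3.5130 * 11.8550 = 262.8734 kJ
Q_total = 2257.1622 kJ

2257.1622 kJ


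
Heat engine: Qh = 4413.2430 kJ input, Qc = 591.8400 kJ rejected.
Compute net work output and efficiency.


W = 4413.2430 - 591.8400 = 3821.4030 kJ
eta = 3821.4030 / 4413.2430 = 0.8659 = 86.5895%

W = 3821.4030 kJ, eta = 86.5895%


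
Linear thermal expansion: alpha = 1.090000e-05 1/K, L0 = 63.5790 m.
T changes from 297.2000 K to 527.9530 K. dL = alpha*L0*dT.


dT = 230.7530 K
dL = 1.090000e-05 * 63.5790 * 230.7530 = 0.159914 m
L_final = 63.738914 m

dL = 0.159914 m


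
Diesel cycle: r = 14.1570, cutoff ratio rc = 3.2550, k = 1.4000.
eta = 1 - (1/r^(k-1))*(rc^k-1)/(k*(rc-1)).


r^(k-1) = 2.8866
rc^k = 5.2188
eta = 0.5371 = 53.7058%

53.7058%


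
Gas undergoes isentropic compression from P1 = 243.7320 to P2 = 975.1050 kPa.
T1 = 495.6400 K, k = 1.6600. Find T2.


(k-1)/k = 0.3976
(P2/P1)^exp = 1.7354
T2 = 495.6400 * 1.7354 = 860.1436 K

860.1436 K


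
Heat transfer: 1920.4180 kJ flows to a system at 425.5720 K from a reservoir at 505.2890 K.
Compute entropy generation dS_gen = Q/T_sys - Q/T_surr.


dS_sys = 1920.4180/425.5720 = 4.5126 kJ/K
dS_surr = -1920.4180/505.2890 = -3.8006 kJ/K
dS_gen = 4.5126 - 3.8006 = 0.7119 kJ/K (irreversible)

dS_gen = 0.7119 kJ/K, irreversible


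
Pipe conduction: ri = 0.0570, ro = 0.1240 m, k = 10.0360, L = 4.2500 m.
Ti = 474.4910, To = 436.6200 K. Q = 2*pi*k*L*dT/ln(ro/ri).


dT = 37.8710 K
ln(ro/ri) = 0.7772
Q = 2*pi*10.0360*4.2500*37.8710 / 0.7772 = 13058.2958 W

13058.2958 W


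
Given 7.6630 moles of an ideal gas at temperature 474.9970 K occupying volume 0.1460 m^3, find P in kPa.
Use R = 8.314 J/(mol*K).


P = nRT/V = 7.6630 * 8.314 * 474.9970 / 0.1460
= 30262.1453 / 0.1460 = 207274.9679 Pa = 207.2750 kPa

207.2750 kPa


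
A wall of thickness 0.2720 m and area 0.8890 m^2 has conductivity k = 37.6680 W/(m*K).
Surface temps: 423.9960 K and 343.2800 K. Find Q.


dT = 80.7160 K
Q = 37.6680 * 0.8890 * 80.7160 / 0.2720 = 9937.2233 W

9937.2233 W


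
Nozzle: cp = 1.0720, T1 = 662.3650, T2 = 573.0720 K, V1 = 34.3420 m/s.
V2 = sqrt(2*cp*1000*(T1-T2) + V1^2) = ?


dT = 89.2930 K
2*cp*1000*dT = 191444.1920
V1^2 = 1179.3730
V2 = sqrt(192623.5650) = 438.8890 m/s

438.8890 m/s


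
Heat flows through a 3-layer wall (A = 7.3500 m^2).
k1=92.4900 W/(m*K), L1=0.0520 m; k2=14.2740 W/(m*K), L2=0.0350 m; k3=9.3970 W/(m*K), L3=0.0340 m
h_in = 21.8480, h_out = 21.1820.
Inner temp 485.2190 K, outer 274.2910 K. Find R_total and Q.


R_conv_in = 1/(21.8480*7.3500) = 0.0062
R_1 = 0.0520/(92.4900*7.3500) = 7.6493e-05
R_2 = 0.0350/(14.2740*7.3500) = 0.0003
R_3 = 0.0340/(9.3970*7.3500) = 0.0005
R_conv_out = 1/(21.1820*7.3500) = 0.0064
R_total = 0.0136 K/W
Q = 210.9280 / 0.0136 = 15563.4253 W

R_total = 0.0136 K/W, Q = 15563.4253 W


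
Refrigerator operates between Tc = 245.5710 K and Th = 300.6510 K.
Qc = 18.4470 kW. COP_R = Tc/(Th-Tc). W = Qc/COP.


COP = 245.5710 / 55.0800 = 4.4584
W = 18.4470 / 4.4584 = 4.1375 kW

COP = 4.4584, W = 4.1375 kW


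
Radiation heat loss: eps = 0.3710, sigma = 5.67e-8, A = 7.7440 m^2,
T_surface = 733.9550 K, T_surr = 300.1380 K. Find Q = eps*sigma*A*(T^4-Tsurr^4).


T^4 = 2.9019e+11
Tsurr^4 = 8.1149e+09
Q = 0.3710 * 5.67e-8 * 7.7440 * 2.8207e+11 = 45949.6489 W

45949.6489 W


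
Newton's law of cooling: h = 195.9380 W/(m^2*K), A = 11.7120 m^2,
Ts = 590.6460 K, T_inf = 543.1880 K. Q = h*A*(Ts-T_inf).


dT = 47.4580 K
Q = 195.9380 * 11.7120 * 47.4580 = 108907.8455 W

108907.8455 W


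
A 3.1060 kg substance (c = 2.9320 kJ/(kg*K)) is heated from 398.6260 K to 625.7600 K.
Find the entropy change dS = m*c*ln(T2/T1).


T2/T1 = 1.5698
ln(T2/T1) = 0.4509
dS = 3.1060 * 2.9320 * 0.4509 = 4.1066 kJ/K

4.1066 kJ/K


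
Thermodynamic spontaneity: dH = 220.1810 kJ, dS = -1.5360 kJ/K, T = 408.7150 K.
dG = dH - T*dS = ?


T*dS = 408.7150 * -1.5360 = -627.7862 kJ
dG = 220.1810 + 627.7862 = 847.9672 kJ (non-spontaneous)

dG = 847.9672 kJ, non-spontaneous


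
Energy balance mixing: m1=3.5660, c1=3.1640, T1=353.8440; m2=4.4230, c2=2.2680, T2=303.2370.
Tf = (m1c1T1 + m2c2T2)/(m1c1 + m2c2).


num = 7034.2403
den = 21.3142
Tf = 330.0262 K

330.0262 K


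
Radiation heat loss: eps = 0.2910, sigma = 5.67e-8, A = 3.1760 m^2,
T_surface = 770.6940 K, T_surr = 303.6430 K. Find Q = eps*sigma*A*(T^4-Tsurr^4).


T^4 = 3.5280e+11
Tsurr^4 = 8.5007e+09
Q = 0.2910 * 5.67e-8 * 3.1760 * 3.4430e+11 = 18042.3058 W

18042.3058 W


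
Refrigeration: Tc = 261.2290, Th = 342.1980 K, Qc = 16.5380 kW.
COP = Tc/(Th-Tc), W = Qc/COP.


COP = 261.2290 / 80.9690 = 3.2263
W = 16.5380 / 3.2263 = 5.1260 kW

COP = 3.2263, W = 5.1260 kW


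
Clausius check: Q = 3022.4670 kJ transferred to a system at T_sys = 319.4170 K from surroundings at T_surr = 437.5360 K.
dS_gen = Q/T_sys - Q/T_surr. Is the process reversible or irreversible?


dS_sys = 3022.4670/319.4170 = 9.4624 kJ/K
dS_surr = -3022.4670/437.5360 = -6.9079 kJ/K
dS_gen = 9.4624 - 6.9079 = 2.5545 kJ/K (irreversible)

dS_gen = 2.5545 kJ/K, irreversible


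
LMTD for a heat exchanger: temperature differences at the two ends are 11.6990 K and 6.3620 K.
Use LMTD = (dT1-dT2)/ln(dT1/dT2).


dT1/dT2 = 1.8389
ln(dT1/dT2) = 0.6092
LMTD = 5.3370 / 0.6092 = 8.7612 K

8.7612 K


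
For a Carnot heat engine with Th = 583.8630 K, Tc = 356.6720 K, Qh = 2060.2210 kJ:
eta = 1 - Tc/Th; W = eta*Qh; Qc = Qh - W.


eta = 1 - 356.6720/583.8630 = 0.3891
W = 0.3891 * 2060.2210 = 801.6669 kJ
Qc = 2060.2210 - 801.6669 = 1258.5541 kJ

eta = 38.9117%, W = 801.6669 kJ, Qc = 1258.5541 kJ


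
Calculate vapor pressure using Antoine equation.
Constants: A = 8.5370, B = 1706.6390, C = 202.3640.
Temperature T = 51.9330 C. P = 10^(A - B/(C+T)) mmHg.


C+T = 254.2970
B/(C+T) = 6.7112
log10(P) = 8.5370 - 6.7112 = 1.8258
P = 10^1.8258 = 66.9570 mmHg

66.9570 mmHg


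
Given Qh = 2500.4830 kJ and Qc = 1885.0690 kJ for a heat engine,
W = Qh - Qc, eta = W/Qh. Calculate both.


W = 2500.4830 - 1885.0690 = 615.4140 kJ
eta = 615.4140 / 2500.4830 = 0.2461 = 24.6118%

W = 615.4140 kJ, eta = 24.6118%


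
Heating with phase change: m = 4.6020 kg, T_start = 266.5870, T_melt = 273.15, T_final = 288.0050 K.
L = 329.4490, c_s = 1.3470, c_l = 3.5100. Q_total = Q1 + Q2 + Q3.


Q1 (sensible, solid) = 4.6020 * 1.3470 * 6.5630 = 40.6833 kJ
Q2 (latent) = 4.6020 * 329.4490 = 1516.1243 kJ
Q3 (sensible, liquid) = 4.6020 * 3.5100 * 14.8550 = 239.9531 kJ
Q_total = 1796.7608 kJ

1796.7608 kJ


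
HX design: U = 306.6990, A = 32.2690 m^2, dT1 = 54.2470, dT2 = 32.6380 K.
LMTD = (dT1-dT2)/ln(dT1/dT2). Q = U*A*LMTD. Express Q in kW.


LMTD = 42.5315 K
Q = 306.6990 * 32.2690 * 42.5315 = 420928.7702 W = 420.9288 kW

420.9288 kW


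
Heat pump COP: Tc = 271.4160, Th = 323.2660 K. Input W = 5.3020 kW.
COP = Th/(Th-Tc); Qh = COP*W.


COP = 323.2660 / 51.8500 = 6.2346
Qh = 6.2346 * 5.3020 = 33.0561 kW

COP = 6.2346, Qh = 33.0561 kW


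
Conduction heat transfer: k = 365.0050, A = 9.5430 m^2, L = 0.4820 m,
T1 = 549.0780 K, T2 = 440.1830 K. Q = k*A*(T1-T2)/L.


dT = 108.8950 K
Q = 365.0050 * 9.5430 * 108.8950 / 0.4820 = 786945.4677 W

786945.4677 W


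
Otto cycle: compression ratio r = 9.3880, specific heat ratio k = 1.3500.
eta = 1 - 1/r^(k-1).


r^(k-1) = 2.1898
eta = 1 - 1/2.1898 = 0.5433 = 54.3333%

54.3333%


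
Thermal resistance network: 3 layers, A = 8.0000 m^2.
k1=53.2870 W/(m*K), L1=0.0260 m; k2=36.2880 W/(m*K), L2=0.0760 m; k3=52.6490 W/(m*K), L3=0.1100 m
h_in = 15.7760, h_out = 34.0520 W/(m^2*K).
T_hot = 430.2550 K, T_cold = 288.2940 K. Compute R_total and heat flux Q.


R_conv_in = 1/(15.7760*8.0000) = 0.0079
R_1 = 0.0260/(53.2870*8.0000) = 6.0990e-05
R_2 = 0.0760/(36.2880*8.0000) = 0.0003
R_3 = 0.1100/(52.6490*8.0000) = 0.0003
R_conv_out = 1/(34.0520*8.0000) = 0.0037
R_total = 0.0122 K/W
Q = 141.9610 / 0.0122 = 11656.9457 W

R_total = 0.0122 K/W, Q = 11656.9457 W


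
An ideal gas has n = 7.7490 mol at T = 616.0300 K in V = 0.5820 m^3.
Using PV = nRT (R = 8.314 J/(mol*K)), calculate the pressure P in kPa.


P = nRT/V = 7.7490 * 8.314 * 616.0300 / 0.5820
= 39687.8473 / 0.5820 = 68192.1775 Pa = 68.1922 kPa

68.1922 kPa


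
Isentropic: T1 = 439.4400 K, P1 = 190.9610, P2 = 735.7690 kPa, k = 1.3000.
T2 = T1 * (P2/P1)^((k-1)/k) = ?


(k-1)/k = 0.2308
(P2/P1)^exp = 1.3652
T2 = 439.4400 * 1.3652 = 599.9064 K

599.9064 K


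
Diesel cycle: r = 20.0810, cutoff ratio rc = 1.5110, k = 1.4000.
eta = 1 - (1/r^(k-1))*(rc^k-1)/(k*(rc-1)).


r^(k-1) = 3.3198
rc^k = 1.7823
eta = 0.6706 = 67.0628%

67.0628%


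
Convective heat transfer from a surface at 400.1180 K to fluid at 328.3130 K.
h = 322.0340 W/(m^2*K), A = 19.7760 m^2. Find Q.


dT = 71.8050 K
Q = 322.0340 * 19.7760 * 71.8050 = 457293.3295 W

457293.3295 W


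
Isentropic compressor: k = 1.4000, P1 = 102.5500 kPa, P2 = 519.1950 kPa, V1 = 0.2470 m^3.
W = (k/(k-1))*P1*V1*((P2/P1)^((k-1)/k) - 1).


(k-1)/k = 0.2857
(P2/P1)^exp = 1.5895
W = 3.5000 * 102.5500 * 0.2470 * (1.5895 - 1) = 52.2602 kJ

52.2602 kJ


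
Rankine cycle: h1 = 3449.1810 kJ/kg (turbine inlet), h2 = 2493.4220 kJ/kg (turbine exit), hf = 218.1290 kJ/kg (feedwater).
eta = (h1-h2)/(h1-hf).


W = 955.7590 kJ/kg
Q_in = 3231.0520 kJ/kg
eta = 0.2958 = 29.5804%

eta = 29.5804%


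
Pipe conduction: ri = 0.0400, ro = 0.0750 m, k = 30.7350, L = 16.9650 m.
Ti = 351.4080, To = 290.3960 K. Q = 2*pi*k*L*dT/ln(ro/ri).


dT = 61.0120 K
ln(ro/ri) = 0.6286
Q = 2*pi*30.7350*16.9650*61.0120 / 0.6286 = 317981.4988 W

317981.4988 W


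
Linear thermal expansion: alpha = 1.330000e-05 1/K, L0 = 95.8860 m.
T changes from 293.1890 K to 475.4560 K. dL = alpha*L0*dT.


dT = 182.2670 K
dL = 1.330000e-05 * 95.8860 * 182.2670 = 0.232442 m
L_final = 96.118442 m

dL = 0.232442 m


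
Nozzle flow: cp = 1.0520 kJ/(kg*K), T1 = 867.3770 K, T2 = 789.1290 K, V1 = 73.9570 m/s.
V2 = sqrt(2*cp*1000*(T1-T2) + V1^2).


dT = 78.2480 K
2*cp*1000*dT = 164633.7920
V1^2 = 5469.6378
V2 = sqrt(170103.4298) = 412.4360 m/s

412.4360 m/s


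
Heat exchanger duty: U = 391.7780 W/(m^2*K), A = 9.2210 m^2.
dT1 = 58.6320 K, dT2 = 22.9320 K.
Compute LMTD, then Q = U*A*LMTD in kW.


LMTD = 38.0294 K
Q = 391.7780 * 9.2210 * 38.0294 = 137384.4497 W = 137.3844 kW

137.3844 kW


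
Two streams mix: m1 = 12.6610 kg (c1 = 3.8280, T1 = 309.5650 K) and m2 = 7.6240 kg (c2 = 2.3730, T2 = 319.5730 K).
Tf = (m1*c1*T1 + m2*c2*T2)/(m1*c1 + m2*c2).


num = 20785.1081
den = 66.5581
Tf = 312.2854 K

312.2854 K


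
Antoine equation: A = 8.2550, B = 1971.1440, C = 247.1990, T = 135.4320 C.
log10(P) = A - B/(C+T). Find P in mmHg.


C+T = 382.6310
B/(C+T) = 5.1516
log10(P) = 8.2550 - 5.1516 = 3.1034
P = 10^3.1034 = 1268.9563 mmHg

1268.9563 mmHg


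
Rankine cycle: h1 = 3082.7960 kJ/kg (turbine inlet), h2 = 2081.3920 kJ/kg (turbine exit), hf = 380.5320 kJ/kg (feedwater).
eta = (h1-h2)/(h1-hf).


W = 1001.4040 kJ/kg
Q_in = 2702.2640 kJ/kg
eta = 0.3706 = 37.0580%

eta = 37.0580%


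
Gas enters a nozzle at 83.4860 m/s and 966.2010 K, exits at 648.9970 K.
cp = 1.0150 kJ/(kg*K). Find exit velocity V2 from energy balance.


dT = 317.2040 K
2*cp*1000*dT = 643924.1200
V1^2 = 6969.9122
V2 = sqrt(650894.0322) = 806.7800 m/s

806.7800 m/s


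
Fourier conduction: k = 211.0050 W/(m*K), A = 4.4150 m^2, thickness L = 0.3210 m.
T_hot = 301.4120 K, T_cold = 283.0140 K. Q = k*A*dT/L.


dT = 18.3980 K
Q = 211.0050 * 4.4150 * 18.3980 / 0.3210 = 53393.5795 W

53393.5795 W


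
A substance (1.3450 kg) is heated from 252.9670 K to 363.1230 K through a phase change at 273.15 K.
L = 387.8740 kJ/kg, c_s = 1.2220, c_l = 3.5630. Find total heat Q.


Q1 (sensible, solid) = 1.3450 * 1.2220 * 20.1830 = 33.1726 kJ
Q2 (latent) = 1.3450 * 387.8740 = 521.6905 kJ
Q3 (sensible, liquid) = 1.3450 * 3.5630 * 89.9730 = 431.1718 kJ
Q_total = 986.0349 kJ

986.0349 kJ


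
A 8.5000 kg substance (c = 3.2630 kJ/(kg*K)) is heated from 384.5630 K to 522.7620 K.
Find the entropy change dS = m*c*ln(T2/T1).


T2/T1 = 1.3594
ln(T2/T1) = 0.3070
dS = 8.5000 * 3.2630 * 0.3070 = 8.5153 kJ/K

8.5153 kJ/K


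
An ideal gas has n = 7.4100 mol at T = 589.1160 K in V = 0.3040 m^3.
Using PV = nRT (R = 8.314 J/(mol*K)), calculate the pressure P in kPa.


P = nRT/V = 7.4100 * 8.314 * 589.1160 / 0.3040
= 36293.5162 / 0.3040 = 119386.5666 Pa = 119.3866 kPa

119.3866 kPa


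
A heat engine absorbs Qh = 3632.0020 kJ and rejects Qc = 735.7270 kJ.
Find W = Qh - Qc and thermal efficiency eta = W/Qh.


W = 3632.0020 - 735.7270 = 2896.2750 kJ
eta = 2896.2750 / 3632.0020 = 0.7974 = 79.7432%

W = 2896.2750 kJ, eta = 79.7432%


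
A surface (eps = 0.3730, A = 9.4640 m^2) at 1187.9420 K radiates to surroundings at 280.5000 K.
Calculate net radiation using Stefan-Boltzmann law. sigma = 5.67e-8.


T^4 = 1.9915e+12
Tsurr^4 = 6.1906e+09
Q = 0.3730 * 5.67e-8 * 9.4640 * 1.9853e+12 = 397370.3558 W

397370.3558 W
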